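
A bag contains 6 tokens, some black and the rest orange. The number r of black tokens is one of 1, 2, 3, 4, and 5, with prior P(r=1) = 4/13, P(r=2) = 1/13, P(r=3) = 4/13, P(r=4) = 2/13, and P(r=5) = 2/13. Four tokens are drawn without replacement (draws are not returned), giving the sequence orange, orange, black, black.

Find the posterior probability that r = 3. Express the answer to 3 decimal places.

Under each hypothesis, the probability of the observed sequence is: P(data | r = 1) = (5/6)(4/5)(1/4)(0/3) = 0; P(data | r = 2) = (4/6)(3/5)(2/4)(1/3) = 1/15; P(data | r = 3) = (3/6)(2/5)(3/4)(2/3) = 1/10; P(data | r = 4) = (2/6)(1/5)(4/4)(3/3) = 1/15; P(data | r = 5) = (1/6)(0/5) = 0.
Weighting by the prior gives 4/13 · 0 = 0, 1/13 · 1/15 = 1/195, 4/13 · 1/10 = 2/65, 2/13 · 1/15 = 2/195, 2/13 · 0 = 0; with total 3/65.
So P(r = 3 | data) = (2/65) / (3/65) = 2/3.

0.667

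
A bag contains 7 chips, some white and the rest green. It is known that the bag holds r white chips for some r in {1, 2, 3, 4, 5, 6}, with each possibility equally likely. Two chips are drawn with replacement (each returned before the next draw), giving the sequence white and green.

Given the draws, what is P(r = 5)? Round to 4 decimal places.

For each hypothesis, P(data | H) works out to: P(data | r = 1) = (1/7)(6/7) = 6/49; P(data | r = 2) = (2/7)(5/7) = 10/49; P(data | r = 3) = (3/7)(4/7) = 12/49; P(data | r = 4) = (4/7)(3/7) = 12/49; P(data | r = 5) = (5/7)(2/7) = 10/49; P(data | r = 6) = (6/7)(1/7) = 6/49.
Weighting by the prior gives 1/6 · 6/49 = 1/49, 1/6 · 10/49 = 5/147, 1/6 · 12/49 = 2/49, 1/6 · 12/49 = 2/49, 1/6 · 10/49 = 5/147, 1/6 · 6/49 = 1/49; these sum to 4/21.
So P(r = 5 | data) = (5/147) / (4/21) = 5/28.

0.1786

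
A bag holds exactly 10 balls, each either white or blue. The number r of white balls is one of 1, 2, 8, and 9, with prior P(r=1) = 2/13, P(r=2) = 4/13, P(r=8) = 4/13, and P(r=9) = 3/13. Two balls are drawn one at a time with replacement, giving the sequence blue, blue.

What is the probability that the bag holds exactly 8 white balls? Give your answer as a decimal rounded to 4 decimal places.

0.0366

Under each hypothesis, the probability of the observed sequence is: P(data | r = 1) = (9/10)(9/10) = 0.81; P(data | r = 2) = (8/10)(8/10) = 0.64; P(data | r = 8) = (2/10)(2/10) = 0.04; P(data | r = 9) = (1/10)(1/10) = 0.01.
Multiplying each by its prior: 2/13 · 0.81 = 0.12462, 4/13 · 0.64 = 0.19692, 4/13 · 0.04 = 0.012308, 3/13 · 0.01 = 0.0023077; with total 0.33615.
Therefore the posterior P(r = 8 | data) = (0.012308) / (0.33615) = 0.036613.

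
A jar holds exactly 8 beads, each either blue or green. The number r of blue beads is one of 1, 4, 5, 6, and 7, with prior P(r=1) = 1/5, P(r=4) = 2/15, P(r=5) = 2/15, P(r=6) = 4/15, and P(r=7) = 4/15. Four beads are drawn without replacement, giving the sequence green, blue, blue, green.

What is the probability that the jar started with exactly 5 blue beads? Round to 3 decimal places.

For each hypothesis, P(data | H) works out to: P(data | r = 1) = (7/8)(1/7)(0/6) = 0; P(data | r = 4) = (4/8)(4/7)(3/6)(3/5) = 3/35; P(data | r = 5) = (3/8)(5/7)(4/6)(2/5) = 1/14; P(data | r = 6) = (2/8)(6/7)(5/6)(1/5) = 1/28; P(data | r = 7) = (1/8)(7/7)(6/6)(0/5) = 0.
Weighting by the prior gives 1/5 · 0 = 0, 2/15 · 3/35 = 2/175, 2/15 · 1/14 = 1/105, 4/15 · 1/28 = 1/105, 4/15 · 0 = 0; these sum to 16/525.
Hence P(r = 5 | data) = (1/105) / (16/525) = 5/16.

0.313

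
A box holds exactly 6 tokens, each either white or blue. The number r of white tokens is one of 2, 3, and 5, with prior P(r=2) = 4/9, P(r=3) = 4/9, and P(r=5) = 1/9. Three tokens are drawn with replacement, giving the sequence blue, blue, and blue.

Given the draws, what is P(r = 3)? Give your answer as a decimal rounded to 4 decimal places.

0.2959

For each hypothesis, P(data | H) works out to: P(data | r = 2) = (4/6)(4/6)(4/6) = 0.2963; P(data | r = 3) = (3/6)(3/6)(3/6) = 0.125; P(data | r = 5) = (1/6)(1/6)(1/6) = 0.0046296.
Weighting by the prior gives 4/9 · 0.2963 = 0.13169, 4/9 · 0.125 = 0.055556, 1/9 · 0.0046296 = 0.0005144; with total 0.18776.
Therefore the posterior P(r = 3 | data) = (0.055556) / (0.18776) = 0.29589.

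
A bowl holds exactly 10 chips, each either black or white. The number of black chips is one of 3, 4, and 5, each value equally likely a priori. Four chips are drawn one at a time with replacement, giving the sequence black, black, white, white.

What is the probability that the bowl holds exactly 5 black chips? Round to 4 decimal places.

Compute the likelihood of the observed sequence for each case: P(data | r = 3) = (3/10)(3/10)(7/10)(7/10) = 0.0441; P(data | r = 4) = (4/10)(4/10)(6/10)(6/10) = 0.0576; P(data | r = 5) = (5/10)(5/10)(5/10)(5/10) = 0.0625.
Multiplying each by its prior: 1/3 · 0.0441 = 0.0147, 1/3 · 0.0576 = 0.0192, 1/3 · 0.0625 = 0.020833; with total 0.054733.
Hence P(r = 5 | data) = (0.020833) / (0.054733) = 0.38063.

0.3806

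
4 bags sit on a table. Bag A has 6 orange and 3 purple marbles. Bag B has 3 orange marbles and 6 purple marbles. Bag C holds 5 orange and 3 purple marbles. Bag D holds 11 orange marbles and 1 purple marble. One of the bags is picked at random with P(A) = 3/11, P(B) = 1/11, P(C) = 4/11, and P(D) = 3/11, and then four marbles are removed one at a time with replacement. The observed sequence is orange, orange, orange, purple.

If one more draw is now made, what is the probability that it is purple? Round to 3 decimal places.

0.305

The likelihood of the observed sequence under each hypothesis: P(data | bag A) = (6/9)(6/9)(6/9)(3/9) = 0.098765; P(data | bag B) = (3/9)(3/9)(3/9)(6/9) = 0.024691; P(data | bag C) = (5/8)(5/8)(5/8)(3/8) = 0.091553; P(data | bag D) = (11/12)(11/12)(11/12)(1/12) = 0.064188.
The prior-weighted likelihoods are 3/11 · 0.098765 = 0.026936, 1/11 · 0.024691 = 0.0022447, 4/11 · 0.091553 = 0.033292, 3/11 · 0.064188 = 0.017506; these sum to 0.079978.
Normalising, the posterior is P(bag A | data) = 0.33679, P(bag B | data) = 0.028066, P(bag C | data) = 0.41626, P(bag D | data) = 0.21888.
Averaging over the posterior, P(purple next | data) = (1/3)(0.33679) + (2/3)(0.028066) + (3/8)(0.41626) + (1/12)(0.21888) = 0.30531.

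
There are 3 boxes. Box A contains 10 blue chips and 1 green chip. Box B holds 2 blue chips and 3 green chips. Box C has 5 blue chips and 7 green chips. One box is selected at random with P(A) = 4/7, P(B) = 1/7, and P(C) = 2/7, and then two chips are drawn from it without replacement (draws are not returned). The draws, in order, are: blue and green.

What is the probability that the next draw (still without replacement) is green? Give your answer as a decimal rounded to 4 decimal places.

For each hypothesis, P(data | H) works out to: P(data | box A) = (10/11)(1/10) = 0.090909; P(data | box B) = (2/5)(3/4) = 0.3; P(data | box C) = (5/12)(7/11) = 0.26515.
Multiplying each by its prior: 4/7 · 0.090909 = 0.051948, 1/7 · 0.3 = 0.042857, 2/7 · 0.26515 = 0.075758; summing to 0.17056.
Normalising, the posterior is P(box A | data) = 0.30457, P(box B | data) = 0.25127, P(box C | data) = 0.44416.
So P(green next | data) = Σ P(green next | H) P(H | data) = (0)(0.30457) + (2/3)(0.25127) + (3/5)(0.44416) = 0.43401.

0.4340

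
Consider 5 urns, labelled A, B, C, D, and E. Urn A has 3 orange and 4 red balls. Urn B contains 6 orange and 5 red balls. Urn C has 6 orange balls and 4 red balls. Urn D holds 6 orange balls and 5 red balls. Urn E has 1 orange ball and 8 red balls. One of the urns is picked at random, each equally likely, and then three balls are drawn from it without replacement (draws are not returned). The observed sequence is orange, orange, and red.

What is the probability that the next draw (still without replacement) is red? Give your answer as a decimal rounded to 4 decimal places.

0.5285

Compute the likelihood of the observed sequence for each case: P(data | urn A) = (3/7)(2/6)(4/5) = 0.11429; P(data | urn B) = (6/11)(5/10)(5/9) = 0.15152; P(data | urn C) = (6/10)(5/9)(4/8) = 0.16667; P(data | urn D) = (6/11)(5/10)(5/9) = 0.15152; P(data | urn E) = (1/9)(0/8) = 0.
Weighting by the prior gives 1/5 · 0.11429 = 0.022857, 1/5 · 0.15152 = 0.030303, 1/5 · 0.16667 = 0.033333, 1/5 · 0.15152 = 0.030303, 1/5 · 0 = 0; these sum to 0.1168.
Normalising, the posterior is P(urn A | data) = 0.1957, P(urn B | data) = 0.25945, P(urn C | data) = 0.2854, P(urn D | data) = 0.25945, P(urn E | data) = 0.
Averaging over the posterior, P(red next | data) = (3/4)(0.1957) + (1/2)(0.25945) + (3/7)(0.2854) + (1/2)(0.25945) = 0.52854.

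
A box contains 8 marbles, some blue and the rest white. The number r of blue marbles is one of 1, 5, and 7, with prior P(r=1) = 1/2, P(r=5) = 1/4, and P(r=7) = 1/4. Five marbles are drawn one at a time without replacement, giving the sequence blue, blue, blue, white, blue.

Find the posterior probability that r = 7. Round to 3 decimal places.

The likelihood of the observed sequence under each hypothesis: P(data | r = 1) = (1/8)(0/7) = 0; P(data | r = 5) = (5/8)(4/7)(3/6)(3/5)(2/4) = 3/56; P(data | r = 7) = (7/8)(6/7)(5/6)(1/5)(4/4) = 1/8.
The prior-weighted likelihoods are 1/2 · 0 = 0, 1/4 · 3/56 = 3/224, 1/4 · 1/8 = 1/32; these sum to 5/112.
By Bayes' rule, P(r = 7 | data) = (1/32) / (5/112) = 7/10.

0.700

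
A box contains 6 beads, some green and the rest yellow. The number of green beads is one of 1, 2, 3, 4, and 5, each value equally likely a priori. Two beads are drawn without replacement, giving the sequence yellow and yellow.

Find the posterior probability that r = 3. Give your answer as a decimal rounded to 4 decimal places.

For each hypothesis, P(data | H) works out to: P(data | r = 1) = (5/6)(4/5) = 2/3; P(data | r = 2) = (4/6)(3/5) = 2/5; P(data | r = 3) = (3/6)(2/5) = 1/5; P(data | r = 4) = (2/6)(1/5) = 1/15; P(data | r = 5) = (1/6)(0/5) = 0.
The prior-weighted likelihoods are 1/5 · 2/3 = 2/15, 1/5 · 2/5 = 2/25, 1/5 · 1/5 = 1/25, 1/5 · 1/15 = 1/75, 1/5 · 0 = 0; summing to 4/15.
Hence P(r = 3 | data) = (1/25) / (4/15) = 3/20.

0.1500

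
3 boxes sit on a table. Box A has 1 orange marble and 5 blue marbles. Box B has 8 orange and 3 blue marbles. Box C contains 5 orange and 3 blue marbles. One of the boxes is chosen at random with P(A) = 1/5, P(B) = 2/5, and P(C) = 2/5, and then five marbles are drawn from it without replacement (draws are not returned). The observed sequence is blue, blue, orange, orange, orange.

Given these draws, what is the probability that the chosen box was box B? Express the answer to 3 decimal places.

Compute the likelihood of the observed sequence for each case: P(data | box A) = (5/6)(4/5)(1/4)(0/3) = 0; P(data | box B) = (3/11)(2/10)(8/9)(7/8)(6/7) = 0.036364; P(data | box C) = (3/8)(2/7)(5/6)(4/5)(3/4) = 0.053571.
Weighting by the prior gives 1/5 · 0 = 0, 2/5 · 0.036364 = 0.014545, 2/5 · 0.053571 = 0.021429; with total 0.035974.
Hence P(box B | data) = (0.014545) / (0.035974) = 0.40433.

0.404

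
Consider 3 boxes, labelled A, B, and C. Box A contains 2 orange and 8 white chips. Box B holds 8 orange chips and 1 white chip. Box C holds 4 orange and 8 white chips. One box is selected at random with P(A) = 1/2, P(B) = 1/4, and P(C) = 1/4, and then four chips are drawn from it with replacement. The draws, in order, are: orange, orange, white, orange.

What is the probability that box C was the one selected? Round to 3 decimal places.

The likelihood of the observed sequence under each hypothesis: P(data | box A) = (2/10)(2/10)(8/10)(2/10) = 0.0064; P(data | box B) = (8/9)(8/9)(1/9)(8/9) = 0.078037; P(data | box C) = (4/12)(4/12)(8/12)(4/12) = 0.024691.
Multiplying each by its prior: 1/2 · 0.0064 = 0.0032, 1/4 · 0.078037 = 0.019509, 1/4 · 0.024691 = 0.0061728; summing to 0.028882.
Therefore the posterior P(box C | data) = (0.0061728) / (0.028882) = 0.21373.

0.214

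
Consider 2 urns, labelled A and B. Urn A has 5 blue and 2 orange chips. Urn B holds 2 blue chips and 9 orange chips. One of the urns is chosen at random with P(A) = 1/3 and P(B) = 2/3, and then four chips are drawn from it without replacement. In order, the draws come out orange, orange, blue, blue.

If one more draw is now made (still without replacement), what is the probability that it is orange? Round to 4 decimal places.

Compute the likelihood of the observed sequence for each case: P(data | urn A) = (2/7)(1/6)(5/5)(4/4) = 0.047619; P(data | urn B) = (9/11)(8/10)(2/9)(1/8) = 0.018182.
Weighting by the prior gives 1/3 · 0.047619 = 0.015873, 2/3 · 0.018182 = 0.012121; these sum to 0.027994.
Dividing through by the total gives posterior P(urn A | data) = 0.56701, P(urn B | data) = 0.43299.
So P(orange next | data) = Σ P(orange next | H) P(H | data) = (0)(0.56701) + (1)(0.43299) = 0.43299.

0.4330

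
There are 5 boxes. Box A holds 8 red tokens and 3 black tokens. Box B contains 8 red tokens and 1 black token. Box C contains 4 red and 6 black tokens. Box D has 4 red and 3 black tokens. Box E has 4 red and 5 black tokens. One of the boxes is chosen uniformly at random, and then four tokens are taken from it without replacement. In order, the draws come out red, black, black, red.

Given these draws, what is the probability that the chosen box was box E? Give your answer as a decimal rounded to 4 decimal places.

0.2845

Compute the likelihood of the observed sequence for each case: P(data | box A) = (8/11)(3/10)(2/9)(7/8) = 0.042424; P(data | box B) = (8/9)(1/8)(0/7) = 0; P(data | box C) = (4/10)(6/9)(5/8)(3/7) = 0.071429; P(data | box D) = (4/7)(3/6)(2/5)(3/4) = 0.085714; P(data | box E) = (4/9)(5/8)(4/7)(3/6) = 0.079365.
Multiplying each by its prior: 1/5 · 0.042424 = 0.0084848, 1/5 · 0 = 0, 1/5 · 0.071429 = 0.014286, 1/5 · 0.085714 = 0.017143, 1/5 · 0.079365 = 0.015873; these sum to 0.055786.
Therefore the posterior P(box E | data) = (0.015873) / (0.055786) = 0.28453.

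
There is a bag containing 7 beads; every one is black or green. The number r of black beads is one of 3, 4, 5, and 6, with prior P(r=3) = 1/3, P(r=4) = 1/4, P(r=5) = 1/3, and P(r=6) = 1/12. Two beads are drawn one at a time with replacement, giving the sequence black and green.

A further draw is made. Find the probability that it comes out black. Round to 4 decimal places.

For each hypothesis, P(data | H) works out to: P(data | r = 3) = (3/7)(4/7) = 12/49; P(data | r = 4) = (4/7)(3/7) = 12/49; P(data | r = 5) = (5/7)(2/7) = 10/49; P(data | r = 6) = (6/7)(1/7) = 6/49.
Multiplying each by its prior: 1/3 · 12/49 = 4/49, 1/4 · 12/49 = 3/49, 1/3 · 10/49 = 10/147, 1/12 · 6/49 = 1/98; these sum to 65/294.
Dividing through by the total gives posterior P(r = 3 | data) = 24/65, P(r = 4 | data) = 18/65, P(r = 5 | data) = 4/13, P(r = 6 | data) = 3/65.
Averaging over the posterior, P(black next | data) = (3/7)(24/65) + (4/7)(18/65) + (5/7)(4/13) + (6/7)(3/65) = 262/455.

0.5758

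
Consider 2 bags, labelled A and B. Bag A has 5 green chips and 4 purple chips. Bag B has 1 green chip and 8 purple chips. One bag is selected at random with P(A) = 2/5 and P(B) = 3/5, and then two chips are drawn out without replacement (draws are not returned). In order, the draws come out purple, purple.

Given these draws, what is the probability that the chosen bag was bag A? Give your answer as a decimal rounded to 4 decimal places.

Under each hypothesis, the probability of the observed sequence is: P(data | bag A) = (4/9)(3/8) = 1/6; P(data | bag B) = (8/9)(7/8) = 7/9.
The prior-weighted likelihoods are 2/5 · 1/6 = 1/15, 3/5 · 7/9 = 7/15; these sum to 8/15.
So P(bag A | data) = (1/15) / (8/15) = 1/8.

0.1250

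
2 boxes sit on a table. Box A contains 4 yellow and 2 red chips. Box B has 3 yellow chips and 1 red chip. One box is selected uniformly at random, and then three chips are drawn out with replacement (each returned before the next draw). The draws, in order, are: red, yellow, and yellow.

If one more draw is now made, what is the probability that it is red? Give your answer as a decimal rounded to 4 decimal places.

For each hypothesis, P(data | H) works out to: P(data | box A) = (2/6)(4/6)(4/6) = 0.14815; P(data | box B) = (1/4)(3/4)(3/4) = 0.14062.
Weighting by the prior gives 1/2 · 0.14815 = 0.074074, 1/2 · 0.14062 = 0.070312; with total 0.14439.
The posterior is then P(box A | data) = 0.51303, P(box B | data) = 0.48697.
Averaging over the posterior, P(red next | data) = (1/3)(0.51303) + (1/4)(0.48697) = 0.29275.

0.2928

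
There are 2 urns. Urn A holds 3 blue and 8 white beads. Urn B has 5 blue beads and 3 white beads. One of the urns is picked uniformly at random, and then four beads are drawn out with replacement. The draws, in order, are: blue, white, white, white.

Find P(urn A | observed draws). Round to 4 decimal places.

0.7609

Under each hypothesis, the probability of the observed sequence is: P(data | urn A) = (3/11)(8/11)(8/11)(8/11) = 0.10491; P(data | urn B) = (5/8)(3/8)(3/8)(3/8) = 0.032959.
Multiplying each by its prior: 1/2 · 0.10491 = 0.052455, 1/2 · 0.032959 = 0.016479; summing to 0.068935.
So P(urn A | data) = (0.052455) / (0.068935) = 0.76094.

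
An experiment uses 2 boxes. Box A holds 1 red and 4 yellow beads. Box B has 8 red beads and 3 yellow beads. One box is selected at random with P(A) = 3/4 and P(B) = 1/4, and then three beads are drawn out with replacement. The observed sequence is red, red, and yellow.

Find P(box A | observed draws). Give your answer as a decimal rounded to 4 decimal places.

Under each hypothesis, the probability of the observed sequence is: P(data | box A) = (1/5)(1/5)(4/5) = 0.032; P(data | box B) = (8/11)(8/11)(3/11) = 0.14425.
Weighting by the prior gives 3/4 · 0.032 = 0.024, 1/4 · 0.14425 = 0.036063; with total 0.060063.
Hence P(box A | data) = (0.024) / (0.060063) = 0.39958.

0.3996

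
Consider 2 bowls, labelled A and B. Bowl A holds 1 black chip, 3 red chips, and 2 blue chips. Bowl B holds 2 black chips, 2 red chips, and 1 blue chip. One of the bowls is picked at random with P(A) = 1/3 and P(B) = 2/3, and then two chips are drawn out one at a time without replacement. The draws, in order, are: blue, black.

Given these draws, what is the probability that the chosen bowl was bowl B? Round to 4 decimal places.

Compute the likelihood of the observed sequence for each case: P(data | bowl A) = (2/6)(1/5) = 1/15; P(data | bowl B) = (1/5)(2/4) = 1/10.
The prior-weighted likelihoods are 1/3 · 1/15 = 1/45, 2/3 · 1/10 = 1/15; summing to 4/45.
Therefore the posterior P(bowl B | data) = (1/15) / (4/45) = 3/4.

0.7500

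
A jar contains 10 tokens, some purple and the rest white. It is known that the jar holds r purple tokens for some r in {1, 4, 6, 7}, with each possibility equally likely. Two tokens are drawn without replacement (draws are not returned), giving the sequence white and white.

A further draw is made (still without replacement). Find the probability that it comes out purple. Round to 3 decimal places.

0.319

Compute the likelihood of the observed sequence for each case: P(data | r = 1) = (9/10)(8/9) = 4/5; P(data | r = 4) = (6/10)(5/9) = 1/3; P(data | r = 6) = (4/10)(3/9) = 2/15; P(data | r = 7) = (3/10)(2/9) = 1/15.
The prior-weighted likelihoods are 1/4 · 4/5 = 1/5, 1/4 · 1/3 = 1/12, 1/4 · 2/15 = 1/30, 1/4 · 1/15 = 1/60; summing to 1/3.
Normalising, the posterior is P(r = 1 | data) = 3/5, P(r = 4 | data) = 1/4, P(r = 6 | data) = 1/10, P(r = 7 | data) = 1/20.
Averaging over the posterior, P(purple next | data) = (1/8)(3/5) + (1/2)(1/4) + (3/4)(1/10) + (7/8)(1/20) = 51/160.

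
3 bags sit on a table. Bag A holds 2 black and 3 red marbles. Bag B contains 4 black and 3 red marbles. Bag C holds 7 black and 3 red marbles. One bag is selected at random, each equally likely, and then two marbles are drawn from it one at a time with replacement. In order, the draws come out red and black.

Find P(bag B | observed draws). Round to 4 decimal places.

For each hypothesis, P(data | H) works out to: P(data | bag A) = (3/5)(2/5) = 6/25; P(data | bag B) = (3/7)(4/7) = 12/49; P(data | bag C) = (3/10)(7/10) = 21/100.
The prior-weighted likelihoods are 1/3 · 6/25 = 2/25, 1/3 · 12/49 = 4/49, 1/3 · 21/100 = 7/100; these sum to 227/980.
By Bayes' rule, P(bag B | data) = (4/49) / (227/980) = 80/227.

0.3524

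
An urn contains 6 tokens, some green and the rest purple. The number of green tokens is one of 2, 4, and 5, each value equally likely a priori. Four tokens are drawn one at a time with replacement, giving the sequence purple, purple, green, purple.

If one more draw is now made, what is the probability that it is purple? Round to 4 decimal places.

0.5869

For each hypothesis, P(data | H) works out to: P(data | r = 2) = (4/6)(4/6)(2/6)(4/6) = 0.098765; P(data | r = 4) = (2/6)(2/6)(4/6)(2/6) = 0.024691; P(data | r = 5) = (1/6)(1/6)(5/6)(1/6) = 0.003858.
The prior-weighted likelihoods are 1/3 · 0.098765 = 0.032922, 1/3 · 0.024691 = 0.0082305, 1/3 · 0.003858 = 0.001286; with total 0.042438.
Dividing through by the total gives posterior P(r = 2 | data) = 0.77576, P(r = 4 | data) = 0.19394, P(r = 5 | data) = 0.030303.
Averaging over the posterior, P(purple next | data) = (2/3)(0.77576) + (1/3)(0.19394) + (1/6)(0.030303) = 0.58687.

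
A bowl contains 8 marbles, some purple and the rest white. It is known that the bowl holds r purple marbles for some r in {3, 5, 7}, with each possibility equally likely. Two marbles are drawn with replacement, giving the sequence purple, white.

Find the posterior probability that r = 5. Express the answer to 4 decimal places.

0.4054

The likelihood of the observed sequence under each hypothesis: P(data | r = 3) = (3/8)(5/8) = 15/64; P(data | r = 5) = (5/8)(3/8) = 15/64; P(data | r = 7) = (7/8)(1/8) = 7/64.
The prior-weighted likelihoods are 1/3 · 15/64 = 5/64, 1/3 · 15/64 = 5/64, 1/3 · 7/64 = 7/192; with total 37/192.
Hence P(r = 5 | data) = (5/64) / (37/192) = 15/37.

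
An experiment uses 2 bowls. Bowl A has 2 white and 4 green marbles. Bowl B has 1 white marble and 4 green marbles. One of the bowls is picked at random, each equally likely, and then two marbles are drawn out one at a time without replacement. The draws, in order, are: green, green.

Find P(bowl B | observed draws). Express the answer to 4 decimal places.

0.6000

The likelihood of the observed sequence under each hypothesis: P(data | bowl A) = (4/6)(3/5) = 2/5; P(data | bowl B) = (4/5)(3/4) = 3/5.
Multiplying each by its prior: 1/2 · 2/5 = 1/5, 1/2 · 3/5 = 3/10; summing to 1/2.
Hence P(bowl B | data) = (3/10) / (1/2) = 3/5.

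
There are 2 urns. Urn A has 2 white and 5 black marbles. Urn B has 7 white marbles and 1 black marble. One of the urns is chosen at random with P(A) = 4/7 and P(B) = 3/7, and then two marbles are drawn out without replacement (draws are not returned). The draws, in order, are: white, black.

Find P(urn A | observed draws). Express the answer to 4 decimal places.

For each hypothesis, P(data | H) works out to: P(data | urn A) = (2/7)(5/6) = 0.2381; P(data | urn B) = (7/8)(1/7) = 0.125.
The prior-weighted likelihoods are 4/7 · 0.2381 = 0.13605, 3/7 · 0.125 = 0.053571; these sum to 0.18963.
Therefore the posterior P(urn A | data) = (0.13605) / (0.18963) = 0.71749.

0.7175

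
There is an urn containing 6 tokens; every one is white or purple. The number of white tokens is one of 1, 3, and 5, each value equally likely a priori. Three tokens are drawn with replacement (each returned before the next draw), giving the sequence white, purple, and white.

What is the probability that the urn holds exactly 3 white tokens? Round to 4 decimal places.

The likelihood of the observed sequence under each hypothesis: P(data | r = 1) = (1/6)(5/6)(1/6) = 5/216; P(data | r = 3) = (3/6)(3/6)(3/6) = 1/8; P(data | r = 5) = (5/6)(1/6)(5/6) = 25/216.
The prior-weighted likelihoods are 1/3 · 5/216 = 5/648, 1/3 · 1/8 = 1/24, 1/3 · 25/216 = 25/648; these sum to 19/216.
So P(r = 3 | data) = (1/24) / (19/216) = 9/19.

0.4737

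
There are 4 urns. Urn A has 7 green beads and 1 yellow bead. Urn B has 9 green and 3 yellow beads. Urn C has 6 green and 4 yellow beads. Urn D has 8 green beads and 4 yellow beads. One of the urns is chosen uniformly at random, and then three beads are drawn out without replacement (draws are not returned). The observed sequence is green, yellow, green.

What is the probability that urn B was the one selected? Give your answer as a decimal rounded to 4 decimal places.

The likelihood of the observed sequence under each hypothesis: P(data | urn A) = (7/8)(1/7)(6/6) = 1/8; P(data | urn B) = (9/12)(3/11)(8/10) = 9/55; P(data | urn C) = (6/10)(4/9)(5/8) = 1/6; P(data | urn D) = (8/12)(4/11)(7/10) = 28/165.
The prior-weighted likelihoods are 1/4 · 1/8 = 1/32, 1/4 · 9/55 = 9/220, 1/4 · 1/6 = 1/24, 1/4 · 28/165 = 7/165; these sum to 5/32.
Therefore the posterior P(urn B | data) = (9/220) / (5/32) = 72/275.

0.2618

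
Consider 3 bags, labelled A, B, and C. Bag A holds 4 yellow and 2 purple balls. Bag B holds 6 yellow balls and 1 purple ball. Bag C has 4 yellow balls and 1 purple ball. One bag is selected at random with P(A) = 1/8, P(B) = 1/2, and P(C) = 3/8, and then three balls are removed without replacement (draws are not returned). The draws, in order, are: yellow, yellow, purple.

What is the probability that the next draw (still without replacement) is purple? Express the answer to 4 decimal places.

0.0486

Compute the likelihood of the observed sequence for each case: P(data | bag A) = (4/6)(3/5)(2/4) = 1/5; P(data | bag B) = (6/7)(5/6)(1/5) = 1/7; P(data | bag C) = (4/5)(3/4)(1/3) = 1/5.
The prior-weighted likelihoods are 1/8 · 1/5 = 1/40, 1/2 · 1/7 = 1/14, 3/8 · 1/5 = 3/40; with total 6/35.
Dividing through by the total gives posterior P(bag A | data) = 7/48, P(bag B | data) = 5/12, P(bag C | data) = 7/16.
Averaging over the posterior, P(purple next | data) = (1/3)(7/48) + (0)(5/12) + (0)(7/16) = 7/144.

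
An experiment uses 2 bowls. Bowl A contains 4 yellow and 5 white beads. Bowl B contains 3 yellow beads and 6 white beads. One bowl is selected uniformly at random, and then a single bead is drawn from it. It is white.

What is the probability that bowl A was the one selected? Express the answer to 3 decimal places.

Under each hypothesis, the probability of this draw is: P(data | bowl A) = (5/9) = 5/9; P(data | bowl B) = (6/9) = 2/3.
The prior-weighted likelihoods are 1/2 · 5/9 = 5/18, 1/2 · 2/3 = 1/3; these sum to 11/18.
So P(bowl A | data) = (5/18) / (11/18) = 5/11.

0.455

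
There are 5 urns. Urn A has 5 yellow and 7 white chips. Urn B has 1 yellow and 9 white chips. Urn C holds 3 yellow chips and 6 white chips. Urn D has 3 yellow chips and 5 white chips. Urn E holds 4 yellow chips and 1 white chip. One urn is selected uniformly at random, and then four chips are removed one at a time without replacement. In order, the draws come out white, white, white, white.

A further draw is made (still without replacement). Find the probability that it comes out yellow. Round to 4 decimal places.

For each hypothesis, P(data | H) works out to: P(data | urn A) = (7/12)(6/11)(5/10)(4/9) = 0.070707; P(data | urn B) = (9/10)(8/9)(7/8)(6/7) = 0.6; P(data | urn C) = (6/9)(5/8)(4/7)(3/6) = 0.11905; P(data | urn D) = (5/8)(4/7)(3/6)(2/5) = 0.071429; P(data | urn E) = (1/5)(0/4) = 0.
Weighting by the prior gives 1/5 · 0.070707 = 0.014141, 1/5 · 0.6 = 0.12, 1/5 · 0.11905 = 0.02381, 1/5 · 0.071429 = 0.014286, 1/5 · 0 = 0; summing to 0.17224.
Dividing through by the total gives posterior P(urn A | data) = 0.082105, P(urn B | data) = 0.69672, P(urn C | data) = 0.13824, P(urn D | data) = 0.082942, P(urn E | data) = 0.
The predictive probability is P(yellow next | data) = (5/8)(0.082105) + (1/6)(0.69672) + (3/5)(0.13824) + (3/4)(0.082942) = 0.31258.

0.3126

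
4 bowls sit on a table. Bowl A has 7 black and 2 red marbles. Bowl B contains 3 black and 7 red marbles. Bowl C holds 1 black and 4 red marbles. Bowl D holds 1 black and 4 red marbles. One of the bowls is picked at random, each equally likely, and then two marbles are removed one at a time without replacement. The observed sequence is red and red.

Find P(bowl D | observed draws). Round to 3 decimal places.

0.354

For each hypothesis, P(data | H) works out to: P(data | bowl A) = (2/9)(1/8) = 1/36; P(data | bowl B) = (7/10)(6/9) = 7/15; P(data | bowl C) = (4/5)(3/4) = 3/5; P(data | bowl D) = (4/5)(3/4) = 3/5.
Weighting by the prior gives 1/4 · 1/36 = 1/144, 1/4 · 7/15 = 7/60, 1/4 · 3/5 = 3/20, 1/4 · 3/5 = 3/20; summing to 61/144.
So P(bowl D | data) = (3/20) / (61/144) = 108/305.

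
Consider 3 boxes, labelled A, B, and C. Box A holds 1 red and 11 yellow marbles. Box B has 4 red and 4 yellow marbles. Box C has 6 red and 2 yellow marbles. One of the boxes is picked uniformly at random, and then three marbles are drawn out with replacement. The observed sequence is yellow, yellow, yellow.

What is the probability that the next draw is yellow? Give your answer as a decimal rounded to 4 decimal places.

For each hypothesis, P(data | H) works out to: P(data | box A) = (11/12)(11/12)(11/12) = 0.77025; P(data | box B) = (4/8)(4/8)(4/8) = 0.125; P(data | box C) = (2/8)(2/8)(2/8) = 0.015625.
The prior-weighted likelihoods are 1/3 · 0.77025 = 0.25675, 1/3 · 0.125 = 0.041667, 1/3 · 0.015625 = 0.0052083; with total 0.30363.
The posterior is then P(box A | data) = 0.84562, P(box B | data) = 0.13723, P(box C | data) = 0.017154.
The predictive probability is P(yellow next | data) = (11/12)(0.84562) + (1/2)(0.13723) + (1/4)(0.017154) = 0.84805.

0.8481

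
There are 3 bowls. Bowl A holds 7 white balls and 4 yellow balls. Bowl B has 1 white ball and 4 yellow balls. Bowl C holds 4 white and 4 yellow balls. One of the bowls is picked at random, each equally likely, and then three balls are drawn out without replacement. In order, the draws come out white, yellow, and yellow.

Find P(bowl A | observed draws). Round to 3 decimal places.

Under each hypothesis, the probability of the observed sequence is: P(data | bowl A) = (7/11)(4/10)(3/9) = 0.084848; P(data | bowl B) = (1/5)(4/4)(3/3) = 0.2; P(data | bowl C) = (4/8)(4/7)(3/6) = 0.14286.
Multiplying each by its prior: 1/3 · 0.084848 = 0.028283, 1/3 · 0.2 = 0.066667, 1/3 · 0.14286 = 0.047619; with total 0.14257.
Therefore the posterior P(bowl A | data) = (0.028283) / (0.14257) = 0.19838.

0.198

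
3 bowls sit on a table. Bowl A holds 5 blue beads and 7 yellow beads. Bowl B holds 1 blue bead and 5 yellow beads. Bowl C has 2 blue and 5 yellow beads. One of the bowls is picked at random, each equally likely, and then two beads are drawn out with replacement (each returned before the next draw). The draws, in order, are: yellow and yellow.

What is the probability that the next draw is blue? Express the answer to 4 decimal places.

0.2610

Under each hypothesis, the probability of the observed sequence is: P(data | bowl A) = (7/12)(7/12) = 0.34028; P(data | bowl B) = (5/6)(5/6) = 0.69444; P(data | bowl C) = (5/7)(5/7) = 0.5102.
The prior-weighted likelihoods are 1/3 · 0.34028 = 0.11343, 1/3 · 0.69444 = 0.23148, 1/3 · 0.5102 = 0.17007; summing to 0.51498.
Dividing through by the total gives posterior P(bowl A | data) = 0.22026, P(bowl B | data) = 0.4495, P(bowl C | data) = 0.33024.
Averaging over the posterior, P(blue next | data) = (5/12)(0.22026) + (1/6)(0.4495) + (2/7)(0.33024) = 0.26105.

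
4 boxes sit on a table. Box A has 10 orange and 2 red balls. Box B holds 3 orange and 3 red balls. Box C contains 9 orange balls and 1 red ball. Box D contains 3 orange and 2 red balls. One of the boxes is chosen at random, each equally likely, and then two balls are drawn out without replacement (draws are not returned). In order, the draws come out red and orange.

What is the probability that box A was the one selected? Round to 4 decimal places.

For each hypothesis, P(data | H) works out to: P(data | box A) = (2/12)(10/11) = 0.15152; P(data | box B) = (3/6)(3/5) = 0.3; P(data | box C) = (1/10)(9/9) = 0.1; P(data | box D) = (2/5)(3/4) = 0.3.
The prior-weighted likelihoods are 1/4 · 0.15152 = 0.037879, 1/4 · 0.3 = 0.075, 1/4 · 0.1 = 0.025, 1/4 · 0.3 = 0.075; these sum to 0.21288.
By Bayes' rule, P(box A | data) = (0.037879) / (0.21288) = 0.17794.

0.1779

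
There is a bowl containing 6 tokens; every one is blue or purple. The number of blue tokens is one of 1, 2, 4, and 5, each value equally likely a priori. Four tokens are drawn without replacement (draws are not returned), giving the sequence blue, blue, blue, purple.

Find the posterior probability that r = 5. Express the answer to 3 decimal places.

For each hypothesis, P(data | H) works out to: P(data | r = 1) = (1/6)(0/5) = 0; P(data | r = 2) = (2/6)(1/5)(0/4) = 0; P(data | r = 4) = (4/6)(3/5)(2/4)(2/3) = 2/15; P(data | r = 5) = (5/6)(4/5)(3/4)(1/3) = 1/6.
Weighting by the prior gives 1/4 · 0 = 0, 1/4 · 0 = 0, 1/4 · 2/15 = 1/30, 1/4 · 1/6 = 1/24; these sum to 3/40.
Hence P(r = 5 | data) = (1/24) / (3/40) = 5/9.

0.556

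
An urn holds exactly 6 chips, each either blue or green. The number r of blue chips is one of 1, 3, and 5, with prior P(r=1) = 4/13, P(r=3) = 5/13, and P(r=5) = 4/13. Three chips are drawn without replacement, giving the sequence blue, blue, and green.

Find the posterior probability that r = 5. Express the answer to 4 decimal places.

For each hypothesis, P(data | H) works out to: P(data | r = 1) = (1/6)(0/5) = 0; P(data | r = 3) = (3/6)(2/5)(3/4) = 3/20; P(data | r = 5) = (5/6)(4/5)(1/4) = 1/6.
The prior-weighted likelihoods are 4/13 · 0 = 0, 5/13 · 3/20 = 3/52, 4/13 · 1/6 = 2/39; summing to 17/156.
Hence P(r = 5 | data) = (2/39) / (17/156) = 8/17.

0.4706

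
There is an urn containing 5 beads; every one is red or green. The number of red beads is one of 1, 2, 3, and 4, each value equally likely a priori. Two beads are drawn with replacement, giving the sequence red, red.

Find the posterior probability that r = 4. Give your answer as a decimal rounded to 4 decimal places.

The likelihood of the observed sequence under each hypothesis: P(data | r = 1) = (1/5)(1/5) = 1/25; P(data | r = 2) = (2/5)(2/5) = 4/25; P(data | r = 3) = (3/5)(3/5) = 9/25; P(data | r = 4) = (4/5)(4/5) = 16/25.
Multiplying each by its prior: 1/4 · 1/25 = 1/100, 1/4 · 4/25 = 1/25, 1/4 · 9/25 = 9/100, 1/4 · 16/25 = 4/25; with total 3/10.
By Bayes' rule, P(r = 4 | data) = (4/25) / (3/10) = 8/15.

0.5333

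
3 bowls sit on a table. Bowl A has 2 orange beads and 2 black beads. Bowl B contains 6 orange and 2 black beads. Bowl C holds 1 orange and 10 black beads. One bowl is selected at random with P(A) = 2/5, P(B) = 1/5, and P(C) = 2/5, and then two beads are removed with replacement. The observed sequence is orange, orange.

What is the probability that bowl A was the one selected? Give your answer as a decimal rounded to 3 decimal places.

For each hypothesis, P(data | H) works out to: P(data | bowl A) = (2/4)(2/4) = 0.25; P(data | bowl B) = (6/8)(6/8) = 0.5625; P(data | bowl C) = (1/11)(1/11) = 0.0082645.
The prior-weighted likelihoods are 2/5 · 0.25 = 0.1, 1/5 · 0.5625 = 0.1125, 2/5 · 0.0082645 = 0.0033058; summing to 0.21581.
Hence P(bowl A | data) = (0.1) / (0.21581) = 0.46338.

0.463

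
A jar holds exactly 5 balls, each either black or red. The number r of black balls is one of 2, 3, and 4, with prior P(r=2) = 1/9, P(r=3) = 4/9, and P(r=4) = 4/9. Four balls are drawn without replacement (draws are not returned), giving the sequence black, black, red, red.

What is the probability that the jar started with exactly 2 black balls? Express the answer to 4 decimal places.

0.2000

For each hypothesis, P(data | H) works out to: P(data | r = 2) = (2/5)(1/4)(3/3)(2/2) = 1/10; P(data | r = 3) = (3/5)(2/4)(2/3)(1/2) = 1/10; P(data | r = 4) = (4/5)(3/4)(1/3)(0/2) = 0.
The prior-weighted likelihoods are 1/9 · 1/10 = 1/90, 4/9 · 1/10 = 2/45, 4/9 · 0 = 0; with total 1/18.
Therefore the posterior P(r = 2 | data) = (1/90) / (1/18) = 1/5.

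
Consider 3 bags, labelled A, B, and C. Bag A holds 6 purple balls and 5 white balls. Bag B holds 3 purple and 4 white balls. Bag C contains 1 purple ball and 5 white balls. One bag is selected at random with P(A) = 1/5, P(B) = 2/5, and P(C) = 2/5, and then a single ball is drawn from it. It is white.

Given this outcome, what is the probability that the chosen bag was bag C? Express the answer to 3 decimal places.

0.511

For each hypothesis, P(data | H) works out to: P(data | bag A) = (5/11) = 0.45455; P(data | bag B) = (4/7) = 0.57143; P(data | bag C) = (5/6) = 0.83333.
The prior-weighted likelihoods are 1/5 · 0.45455 = 0.090909, 2/5 · 0.57143 = 0.22857, 2/5 · 0.83333 = 0.33333; with total 0.65281.
Therefore the posterior P(bag C | data) = (0.33333) / (0.65281) = 0.51061.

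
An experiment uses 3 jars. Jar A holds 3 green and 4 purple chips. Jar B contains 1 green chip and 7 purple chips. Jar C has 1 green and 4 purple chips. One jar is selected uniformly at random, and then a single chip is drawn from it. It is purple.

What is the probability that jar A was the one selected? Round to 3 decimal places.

0.254

The likelihood of this draw under each hypothesis: P(data | jar A) = (4/7) = 4/7; P(data | jar B) = (7/8) = 7/8; P(data | jar C) = (4/5) = 4/5.
Weighting by the prior gives 1/3 · 4/7 = 4/21, 1/3 · 7/8 = 7/24, 1/3 · 4/5 = 4/15; summing to 629/840.
Therefore the posterior P(jar A | data) = (4/21) / (629/840) = 160/629.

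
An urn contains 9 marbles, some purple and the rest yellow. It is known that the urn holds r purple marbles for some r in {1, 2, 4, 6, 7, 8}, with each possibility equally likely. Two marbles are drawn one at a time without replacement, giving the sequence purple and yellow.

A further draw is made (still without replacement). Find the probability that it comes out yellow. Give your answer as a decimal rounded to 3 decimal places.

0.470

Compute the likelihood of the observed sequence for each case: P(data | r = 1) = (1/9)(8/8) = 1/9; P(data | r = 2) = (2/9)(7/8) = 7/36; P(data | r = 4) = (4/9)(5/8) = 5/18; P(data | r = 6) = (6/9)(3/8) = 1/4; P(data | r = 7) = (7/9)(2/8) = 7/36; P(data | r = 8) = (8/9)(1/8) = 1/9.
Weighting by the prior gives 1/6 · 1/9 = 1/54, 1/6 · 7/36 = 7/216, 1/6 · 5/18 = 5/108, 1/6 · 1/4 = 1/24, 1/6 · 7/36 = 7/216, 1/6 · 1/9 = 1/54; with total 41/216.
Dividing through by the total gives posterior P(r = 1 | data) = 4/41, P(r = 2 | data) = 7/41, P(r = 4 | data) = 10/41, P(r = 6 | data) = 9/41, P(r = 7 | data) = 7/41, P(r = 8 | data) = 4/41.
So P(yellow next | data) = Σ P(yellow next | H) P(H | data) = (1)(4/41) + (6/7)(7/41) + (4/7)(10/41) + (2/7)(9/41) + (1/7)(7/41) + (0)(4/41) = 135/287.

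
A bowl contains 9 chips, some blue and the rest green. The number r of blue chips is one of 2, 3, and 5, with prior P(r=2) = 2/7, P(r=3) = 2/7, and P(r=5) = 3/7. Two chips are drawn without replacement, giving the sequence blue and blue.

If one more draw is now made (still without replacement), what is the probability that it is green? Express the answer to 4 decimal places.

0.6391

The likelihood of the observed sequence under each hypothesis: P(data | r = 2) = (2/9)(1/8) = 1/36; P(data | r = 3) = (3/9)(2/8) = 1/12; P(data | r = 5) = (5/9)(4/8) = 5/18.
Weighting by the prior gives 2/7 · 1/36 = 1/126, 2/7 · 1/12 = 1/42, 3/7 · 5/18 = 5/42; summing to 19/126.
The posterior is then P(r = 2 | data) = 1/19, P(r = 3 | data) = 3/19, P(r = 5 | data) = 15/19.
So P(green next | data) = Σ P(green next | H) P(H | data) = (1)(1/19) + (6/7)(3/19) + (4/7)(15/19) = 85/133.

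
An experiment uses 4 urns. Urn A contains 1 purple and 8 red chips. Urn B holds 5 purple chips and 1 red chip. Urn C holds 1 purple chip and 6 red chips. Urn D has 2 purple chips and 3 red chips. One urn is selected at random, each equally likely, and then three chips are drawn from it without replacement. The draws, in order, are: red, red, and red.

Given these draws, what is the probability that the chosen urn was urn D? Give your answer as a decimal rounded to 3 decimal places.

0.075

Compute the likelihood of the observed sequence for each case: P(data | urn A) = (8/9)(7/8)(6/7) = 2/3; P(data | urn B) = (1/6)(0/5) = 0; P(data | urn C) = (6/7)(5/6)(4/5) = 4/7; P(data | urn D) = (3/5)(2/4)(1/3) = 1/10.
The prior-weighted likelihoods are 1/4 · 2/3 = 1/6, 1/4 · 0 = 0, 1/4 · 4/7 = 1/7, 1/4 · 1/10 = 1/40; summing to 281/840.
So P(urn D | data) = (1/40) / (281/840) = 21/281.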